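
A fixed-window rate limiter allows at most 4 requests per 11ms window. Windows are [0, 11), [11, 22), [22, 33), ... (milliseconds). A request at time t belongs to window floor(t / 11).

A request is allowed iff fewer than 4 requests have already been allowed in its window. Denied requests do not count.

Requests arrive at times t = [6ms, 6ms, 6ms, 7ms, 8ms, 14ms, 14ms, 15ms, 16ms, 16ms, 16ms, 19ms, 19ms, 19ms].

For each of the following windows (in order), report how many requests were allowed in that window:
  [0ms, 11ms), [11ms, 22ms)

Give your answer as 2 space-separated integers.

Answer: 4 4

Derivation:
Processing requests:
  req#1 t=6ms (window 0): ALLOW
  req#2 t=6ms (window 0): ALLOW
  req#3 t=6ms (window 0): ALLOW
  req#4 t=7ms (window 0): ALLOW
  req#5 t=8ms (window 0): DENY
  req#6 t=14ms (window 1): ALLOW
  req#7 t=14ms (window 1): ALLOW
  req#8 t=15ms (window 1): ALLOW
  req#9 t=16ms (window 1): ALLOW
  req#10 t=16ms (window 1): DENY
  req#11 t=16ms (window 1): DENY
  req#12 t=19ms (window 1): DENY
  req#13 t=19ms (window 1): DENY
  req#14 t=19ms (window 1): DENY

Allowed counts by window: 4 4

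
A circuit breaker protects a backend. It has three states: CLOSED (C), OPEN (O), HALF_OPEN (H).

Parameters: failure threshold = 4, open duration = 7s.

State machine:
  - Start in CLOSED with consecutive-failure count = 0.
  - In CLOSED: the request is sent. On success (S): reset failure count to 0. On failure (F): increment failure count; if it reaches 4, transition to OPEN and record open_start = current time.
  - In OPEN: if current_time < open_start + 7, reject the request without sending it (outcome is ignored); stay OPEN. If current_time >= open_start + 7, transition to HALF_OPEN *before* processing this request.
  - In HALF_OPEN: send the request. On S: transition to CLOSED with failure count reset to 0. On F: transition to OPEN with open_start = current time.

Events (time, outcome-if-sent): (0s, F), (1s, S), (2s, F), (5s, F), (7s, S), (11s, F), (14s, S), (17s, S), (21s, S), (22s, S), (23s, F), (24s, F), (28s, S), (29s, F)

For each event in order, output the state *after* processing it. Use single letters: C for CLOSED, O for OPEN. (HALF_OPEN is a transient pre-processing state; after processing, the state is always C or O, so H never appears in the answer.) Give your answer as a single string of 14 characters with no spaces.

State after each event:
  event#1 t=0s outcome=F: state=CLOSED
  event#2 t=1s outcome=S: state=CLOSED
  event#3 t=2s outcome=F: state=CLOSED
  event#4 t=5s outcome=F: state=CLOSED
  event#5 t=7s outcome=S: state=CLOSED
  event#6 t=11s outcome=F: state=CLOSED
  event#7 t=14s outcome=S: state=CLOSED
  event#8 t=17s outcome=S: state=CLOSED
  event#9 t=21s outcome=S: state=CLOSED
  event#10 t=22s outcome=S: state=CLOSED
  event#11 t=23s outcome=F: state=CLOSED
  event#12 t=24s outcome=F: state=CLOSED
  event#13 t=28s outcome=S: state=CLOSED
  event#14 t=29s outcome=F: state=CLOSED

Answer: CCCCCCCCCCCCCC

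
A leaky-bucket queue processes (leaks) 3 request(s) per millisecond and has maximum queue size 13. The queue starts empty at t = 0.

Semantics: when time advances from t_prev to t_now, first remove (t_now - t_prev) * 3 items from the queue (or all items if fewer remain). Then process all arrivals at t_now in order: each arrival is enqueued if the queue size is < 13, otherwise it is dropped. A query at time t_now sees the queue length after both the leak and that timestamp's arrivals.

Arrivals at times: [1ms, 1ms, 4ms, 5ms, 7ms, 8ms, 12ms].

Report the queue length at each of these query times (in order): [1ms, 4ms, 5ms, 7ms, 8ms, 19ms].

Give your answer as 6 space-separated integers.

Queue lengths at query times:
  query t=1ms: backlog = 2
  query t=4ms: backlog = 1
  query t=5ms: backlog = 1
  query t=7ms: backlog = 1
  query t=8ms: backlog = 1
  query t=19ms: backlog = 0

Answer: 2 1 1 1 1 0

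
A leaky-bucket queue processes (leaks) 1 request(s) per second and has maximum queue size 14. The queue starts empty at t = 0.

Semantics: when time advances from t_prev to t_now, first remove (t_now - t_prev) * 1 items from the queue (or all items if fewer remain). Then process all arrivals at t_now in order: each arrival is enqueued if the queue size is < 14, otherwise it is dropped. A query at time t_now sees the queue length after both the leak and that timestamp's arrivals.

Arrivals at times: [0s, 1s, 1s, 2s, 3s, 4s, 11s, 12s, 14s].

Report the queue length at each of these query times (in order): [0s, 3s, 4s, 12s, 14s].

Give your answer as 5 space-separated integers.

Answer: 1 2 2 1 1

Derivation:
Queue lengths at query times:
  query t=0s: backlog = 1
  query t=3s: backlog = 2
  query t=4s: backlog = 2
  query t=12s: backlog = 1
  query t=14s: backlog = 1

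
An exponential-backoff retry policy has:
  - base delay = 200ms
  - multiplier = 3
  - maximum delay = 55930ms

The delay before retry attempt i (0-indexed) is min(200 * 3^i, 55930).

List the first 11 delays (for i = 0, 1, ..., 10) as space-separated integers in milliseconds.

Answer: 200 600 1800 5400 16200 48600 55930 55930 55930 55930 55930

Derivation:
Computing each delay:
  i=0: min(200*3^0, 55930) = 200
  i=1: min(200*3^1, 55930) = 600
  i=2: min(200*3^2, 55930) = 1800
  i=3: min(200*3^3, 55930) = 5400
  i=4: min(200*3^4, 55930) = 16200
  i=5: min(200*3^5, 55930) = 48600
  i=6: min(200*3^6, 55930) = 55930
  i=7: min(200*3^7, 55930) = 55930
  i=8: min(200*3^8, 55930) = 55930
  i=9: min(200*3^9, 55930) = 55930
  i=10: min(200*3^10, 55930) = 55930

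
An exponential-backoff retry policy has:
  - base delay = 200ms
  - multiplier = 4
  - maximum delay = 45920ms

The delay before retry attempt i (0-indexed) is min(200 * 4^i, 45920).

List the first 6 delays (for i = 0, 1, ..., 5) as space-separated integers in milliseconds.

Answer: 200 800 3200 12800 45920 45920

Derivation:
Computing each delay:
  i=0: min(200*4^0, 45920) = 200
  i=1: min(200*4^1, 45920) = 800
  i=2: min(200*4^2, 45920) = 3200
  i=3: min(200*4^3, 45920) = 12800
  i=4: min(200*4^4, 45920) = 45920
  i=5: min(200*4^5, 45920) = 45920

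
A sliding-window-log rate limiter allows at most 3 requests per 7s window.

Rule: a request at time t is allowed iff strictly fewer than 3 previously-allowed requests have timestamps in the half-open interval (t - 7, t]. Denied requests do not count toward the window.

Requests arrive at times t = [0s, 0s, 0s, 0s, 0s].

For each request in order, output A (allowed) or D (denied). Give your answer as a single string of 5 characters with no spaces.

Tracking allowed requests in the window:
  req#1 t=0s: ALLOW
  req#2 t=0s: ALLOW
  req#3 t=0s: ALLOW
  req#4 t=0s: DENY
  req#5 t=0s: DENY

Answer: AAADD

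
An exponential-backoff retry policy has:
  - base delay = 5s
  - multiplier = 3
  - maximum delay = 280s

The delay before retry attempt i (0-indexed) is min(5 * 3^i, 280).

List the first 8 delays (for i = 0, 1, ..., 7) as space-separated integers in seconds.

Computing each delay:
  i=0: min(5*3^0, 280) = 5
  i=1: min(5*3^1, 280) = 15
  i=2: min(5*3^2, 280) = 45
  i=3: min(5*3^3, 280) = 135
  i=4: min(5*3^4, 280) = 280
  i=5: min(5*3^5, 280) = 280
  i=6: min(5*3^6, 280) = 280
  i=7: min(5*3^7, 280) = 280

Answer: 5 15 45 135 280 280 280 280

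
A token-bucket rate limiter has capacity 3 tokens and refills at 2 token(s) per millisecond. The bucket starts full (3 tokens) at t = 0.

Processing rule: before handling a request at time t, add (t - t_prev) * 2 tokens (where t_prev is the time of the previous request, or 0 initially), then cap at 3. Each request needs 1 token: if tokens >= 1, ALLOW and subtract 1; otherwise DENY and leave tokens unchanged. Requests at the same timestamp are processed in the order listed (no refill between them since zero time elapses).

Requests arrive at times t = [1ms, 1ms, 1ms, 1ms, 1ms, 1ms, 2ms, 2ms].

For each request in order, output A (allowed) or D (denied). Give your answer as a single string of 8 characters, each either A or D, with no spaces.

Simulating step by step:
  req#1 t=1ms: ALLOW
  req#2 t=1ms: ALLOW
  req#3 t=1ms: ALLOW
  req#4 t=1ms: DENY
  req#5 t=1ms: DENY
  req#6 t=1ms: DENY
  req#7 t=2ms: ALLOW
  req#8 t=2ms: ALLOW

Answer: AAADDDAA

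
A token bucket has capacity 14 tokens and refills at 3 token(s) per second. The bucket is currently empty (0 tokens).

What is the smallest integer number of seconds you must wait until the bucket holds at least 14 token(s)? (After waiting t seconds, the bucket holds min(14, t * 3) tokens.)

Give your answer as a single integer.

Need t * 3 >= 14, so t >= 14/3.
Smallest integer t = ceil(14/3) = 5.

Answer: 5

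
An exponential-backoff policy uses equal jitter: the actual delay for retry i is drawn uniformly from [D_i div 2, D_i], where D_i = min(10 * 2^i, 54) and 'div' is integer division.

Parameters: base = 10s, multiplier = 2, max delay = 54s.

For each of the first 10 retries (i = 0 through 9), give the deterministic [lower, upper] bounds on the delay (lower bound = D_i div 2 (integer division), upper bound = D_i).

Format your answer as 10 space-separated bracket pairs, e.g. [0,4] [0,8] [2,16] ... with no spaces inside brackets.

Answer: [5,10] [10,20] [20,40] [27,54] [27,54] [27,54] [27,54] [27,54] [27,54] [27,54]

Derivation:
Computing bounds per retry:
  i=0: D_i=min(10*2^0,54)=10, bounds=[5,10]
  i=1: D_i=min(10*2^1,54)=20, bounds=[10,20]
  i=2: D_i=min(10*2^2,54)=40, bounds=[20,40]
  i=3: D_i=min(10*2^3,54)=54, bounds=[27,54]
  i=4: D_i=min(10*2^4,54)=54, bounds=[27,54]
  i=5: D_i=min(10*2^5,54)=54, bounds=[27,54]
  i=6: D_i=min(10*2^6,54)=54, bounds=[27,54]
  i=7: D_i=min(10*2^7,54)=54, bounds=[27,54]
  i=8: D_i=min(10*2^8,54)=54, bounds=[27,54]
  i=9: D_i=min(10*2^9,54)=54, bounds=[27,54]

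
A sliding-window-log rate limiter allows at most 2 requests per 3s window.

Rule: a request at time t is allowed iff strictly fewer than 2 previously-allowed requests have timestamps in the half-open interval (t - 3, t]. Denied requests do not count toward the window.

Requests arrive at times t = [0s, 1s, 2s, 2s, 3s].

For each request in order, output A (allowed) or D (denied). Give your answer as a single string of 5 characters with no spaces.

Answer: AADDA

Derivation:
Tracking allowed requests in the window:
  req#1 t=0s: ALLOW
  req#2 t=1s: ALLOW
  req#3 t=2s: DENY
  req#4 t=2s: DENY
  req#5 t=3s: ALLOW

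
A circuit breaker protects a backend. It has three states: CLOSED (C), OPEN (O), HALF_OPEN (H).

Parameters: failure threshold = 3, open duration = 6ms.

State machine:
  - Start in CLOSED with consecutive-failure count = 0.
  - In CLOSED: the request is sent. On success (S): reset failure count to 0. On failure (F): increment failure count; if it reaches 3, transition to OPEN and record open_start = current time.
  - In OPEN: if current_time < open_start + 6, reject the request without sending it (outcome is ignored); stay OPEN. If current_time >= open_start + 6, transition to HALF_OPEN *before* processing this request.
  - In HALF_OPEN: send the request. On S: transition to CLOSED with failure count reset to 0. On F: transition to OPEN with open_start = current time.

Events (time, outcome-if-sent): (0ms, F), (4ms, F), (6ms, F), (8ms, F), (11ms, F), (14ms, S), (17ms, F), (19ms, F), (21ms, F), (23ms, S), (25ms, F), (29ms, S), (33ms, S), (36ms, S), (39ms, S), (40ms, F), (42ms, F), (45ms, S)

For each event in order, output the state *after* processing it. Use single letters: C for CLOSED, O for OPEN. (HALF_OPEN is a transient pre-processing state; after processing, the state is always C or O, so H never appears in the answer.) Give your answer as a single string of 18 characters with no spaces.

State after each event:
  event#1 t=0ms outcome=F: state=CLOSED
  event#2 t=4ms outcome=F: state=CLOSED
  event#3 t=6ms outcome=F: state=OPEN
  event#4 t=8ms outcome=F: state=OPEN
  event#5 t=11ms outcome=F: state=OPEN
  event#6 t=14ms outcome=S: state=CLOSED
  event#7 t=17ms outcome=F: state=CLOSED
  event#8 t=19ms outcome=F: state=CLOSED
  event#9 t=21ms outcome=F: state=OPEN
  event#10 t=23ms outcome=S: state=OPEN
  event#11 t=25ms outcome=F: state=OPEN
  event#12 t=29ms outcome=S: state=CLOSED
  event#13 t=33ms outcome=S: state=CLOSED
  event#14 t=36ms outcome=S: state=CLOSED
  event#15 t=39ms outcome=S: state=CLOSED
  event#16 t=40ms outcome=F: state=CLOSED
  event#17 t=42ms outcome=F: state=CLOSED
  event#18 t=45ms outcome=S: state=CLOSED

Answer: CCOOOCCCOOOCCCCCCC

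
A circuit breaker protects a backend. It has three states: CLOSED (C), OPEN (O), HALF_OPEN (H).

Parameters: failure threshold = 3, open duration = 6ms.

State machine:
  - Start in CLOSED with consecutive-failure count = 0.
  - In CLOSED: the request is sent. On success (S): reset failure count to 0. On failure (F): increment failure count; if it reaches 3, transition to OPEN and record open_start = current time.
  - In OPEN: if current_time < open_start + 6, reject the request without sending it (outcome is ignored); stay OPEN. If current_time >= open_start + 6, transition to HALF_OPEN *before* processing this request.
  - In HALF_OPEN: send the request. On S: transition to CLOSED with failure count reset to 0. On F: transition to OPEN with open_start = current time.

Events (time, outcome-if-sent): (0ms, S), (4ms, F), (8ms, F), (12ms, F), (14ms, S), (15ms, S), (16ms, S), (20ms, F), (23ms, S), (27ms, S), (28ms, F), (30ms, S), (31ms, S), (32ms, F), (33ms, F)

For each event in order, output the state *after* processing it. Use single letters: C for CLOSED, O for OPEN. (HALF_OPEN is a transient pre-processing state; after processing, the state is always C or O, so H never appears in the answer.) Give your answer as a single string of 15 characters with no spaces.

Answer: CCCOOOOOOCCCCCC

Derivation:
State after each event:
  event#1 t=0ms outcome=S: state=CLOSED
  event#2 t=4ms outcome=F: state=CLOSED
  event#3 t=8ms outcome=F: state=CLOSED
  event#4 t=12ms outcome=F: state=OPEN
  event#5 t=14ms outcome=S: state=OPEN
  event#6 t=15ms outcome=S: state=OPEN
  event#7 t=16ms outcome=S: state=OPEN
  event#8 t=20ms outcome=F: state=OPEN
  event#9 t=23ms outcome=S: state=OPEN
  event#10 t=27ms outcome=S: state=CLOSED
  event#11 t=28ms outcome=F: state=CLOSED
  event#12 t=30ms outcome=S: state=CLOSED
  event#13 t=31ms outcome=S: state=CLOSED
  event#14 t=32ms outcome=F: state=CLOSED
  event#15 t=33ms outcome=F: state=CLOSED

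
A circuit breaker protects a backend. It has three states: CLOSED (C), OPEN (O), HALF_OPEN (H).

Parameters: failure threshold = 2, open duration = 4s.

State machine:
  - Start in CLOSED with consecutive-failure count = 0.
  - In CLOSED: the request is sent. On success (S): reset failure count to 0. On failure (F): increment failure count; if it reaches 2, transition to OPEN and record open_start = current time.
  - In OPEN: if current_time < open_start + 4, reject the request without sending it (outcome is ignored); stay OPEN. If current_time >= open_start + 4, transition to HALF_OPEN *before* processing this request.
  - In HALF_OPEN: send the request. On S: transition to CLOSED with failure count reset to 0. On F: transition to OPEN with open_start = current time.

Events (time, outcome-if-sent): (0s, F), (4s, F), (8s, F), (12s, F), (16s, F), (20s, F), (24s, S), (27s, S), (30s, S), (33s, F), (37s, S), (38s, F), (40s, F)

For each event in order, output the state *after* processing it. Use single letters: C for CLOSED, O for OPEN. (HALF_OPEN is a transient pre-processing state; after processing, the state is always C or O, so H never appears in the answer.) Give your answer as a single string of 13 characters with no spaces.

Answer: COOOOOCCCCCCO

Derivation:
State after each event:
  event#1 t=0s outcome=F: state=CLOSED
  event#2 t=4s outcome=F: state=OPEN
  event#3 t=8s outcome=F: state=OPEN
  event#4 t=12s outcome=F: state=OPEN
  event#5 t=16s outcome=F: state=OPEN
  event#6 t=20s outcome=F: state=OPEN
  event#7 t=24s outcome=S: state=CLOSED
  event#8 t=27s outcome=S: state=CLOSED
  event#9 t=30s outcome=S: state=CLOSED
  event#10 t=33s outcome=F: state=CLOSED
  event#11 t=37s outcome=S: state=CLOSED
  event#12 t=38s outcome=F: state=CLOSED
  event#13 t=40s outcome=F: state=OPEN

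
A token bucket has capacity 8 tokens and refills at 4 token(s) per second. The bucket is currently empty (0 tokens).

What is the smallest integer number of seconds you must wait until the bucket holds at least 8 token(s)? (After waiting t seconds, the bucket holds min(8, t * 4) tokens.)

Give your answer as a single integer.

Need t * 4 >= 8, so t >= 8/4.
Smallest integer t = ceil(8/4) = 2.

Answer: 2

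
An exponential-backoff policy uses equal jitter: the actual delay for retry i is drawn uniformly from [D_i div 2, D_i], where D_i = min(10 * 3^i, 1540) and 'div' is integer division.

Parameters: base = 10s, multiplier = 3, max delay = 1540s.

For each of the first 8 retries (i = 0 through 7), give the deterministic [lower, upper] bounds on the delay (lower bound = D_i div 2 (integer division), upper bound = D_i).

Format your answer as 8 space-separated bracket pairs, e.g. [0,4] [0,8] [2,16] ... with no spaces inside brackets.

Computing bounds per retry:
  i=0: D_i=min(10*3^0,1540)=10, bounds=[5,10]
  i=1: D_i=min(10*3^1,1540)=30, bounds=[15,30]
  i=2: D_i=min(10*3^2,1540)=90, bounds=[45,90]
  i=3: D_i=min(10*3^3,1540)=270, bounds=[135,270]
  i=4: D_i=min(10*3^4,1540)=810, bounds=[405,810]
  i=5: D_i=min(10*3^5,1540)=1540, bounds=[770,1540]
  i=6: D_i=min(10*3^6,1540)=1540, bounds=[770,1540]
  i=7: D_i=min(10*3^7,1540)=1540, bounds=[770,1540]

Answer: [5,10] [15,30] [45,90] [135,270] [405,810] [770,1540] [770,1540] [770,1540]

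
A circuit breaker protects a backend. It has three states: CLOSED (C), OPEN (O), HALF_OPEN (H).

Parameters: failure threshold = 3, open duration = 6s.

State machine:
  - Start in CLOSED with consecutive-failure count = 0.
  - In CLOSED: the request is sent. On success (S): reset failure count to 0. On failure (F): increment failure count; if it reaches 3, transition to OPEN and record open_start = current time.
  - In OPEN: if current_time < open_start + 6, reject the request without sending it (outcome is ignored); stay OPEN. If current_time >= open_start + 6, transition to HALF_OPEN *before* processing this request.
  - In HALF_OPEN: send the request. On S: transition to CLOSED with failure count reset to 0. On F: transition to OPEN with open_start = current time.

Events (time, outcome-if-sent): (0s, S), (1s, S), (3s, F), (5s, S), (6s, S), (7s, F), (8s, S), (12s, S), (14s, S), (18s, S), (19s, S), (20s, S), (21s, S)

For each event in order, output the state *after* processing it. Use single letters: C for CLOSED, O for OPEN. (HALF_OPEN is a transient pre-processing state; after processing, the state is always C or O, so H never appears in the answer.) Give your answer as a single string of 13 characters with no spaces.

Answer: CCCCCCCCCCCCC

Derivation:
State after each event:
  event#1 t=0s outcome=S: state=CLOSED
  event#2 t=1s outcome=S: state=CLOSED
  event#3 t=3s outcome=F: state=CLOSED
  event#4 t=5s outcome=S: state=CLOSED
  event#5 t=6s outcome=S: state=CLOSED
  event#6 t=7s outcome=F: state=CLOSED
  event#7 t=8s outcome=S: state=CLOSED
  event#8 t=12s outcome=S: state=CLOSED
  event#9 t=14s outcome=S: state=CLOSED
  event#10 t=18s outcome=S: state=CLOSED
  event#11 t=19s outcome=S: state=CLOSED
  event#12 t=20s outcome=S: state=CLOSED
  event#13 t=21s outcome=S: state=CLOSED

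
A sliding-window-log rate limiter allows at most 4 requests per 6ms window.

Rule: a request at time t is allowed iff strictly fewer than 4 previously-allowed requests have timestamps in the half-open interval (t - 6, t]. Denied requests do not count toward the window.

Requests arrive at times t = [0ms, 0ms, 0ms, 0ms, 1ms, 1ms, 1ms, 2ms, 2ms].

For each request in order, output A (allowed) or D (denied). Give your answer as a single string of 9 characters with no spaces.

Tracking allowed requests in the window:
  req#1 t=0ms: ALLOW
  req#2 t=0ms: ALLOW
  req#3 t=0ms: ALLOW
  req#4 t=0ms: ALLOW
  req#5 t=1ms: DENY
  req#6 t=1ms: DENY
  req#7 t=1ms: DENY
  req#8 t=2ms: DENY
  req#9 t=2ms: DENY

Answer: AAAADDDDD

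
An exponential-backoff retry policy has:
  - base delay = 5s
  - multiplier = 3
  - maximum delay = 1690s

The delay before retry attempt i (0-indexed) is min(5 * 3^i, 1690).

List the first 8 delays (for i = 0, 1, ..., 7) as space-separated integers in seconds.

Computing each delay:
  i=0: min(5*3^0, 1690) = 5
  i=1: min(5*3^1, 1690) = 15
  i=2: min(5*3^2, 1690) = 45
  i=3: min(5*3^3, 1690) = 135
  i=4: min(5*3^4, 1690) = 405
  i=5: min(5*3^5, 1690) = 1215
  i=6: min(5*3^6, 1690) = 1690
  i=7: min(5*3^7, 1690) = 1690

Answer: 5 15 45 135 405 1215 1690 1690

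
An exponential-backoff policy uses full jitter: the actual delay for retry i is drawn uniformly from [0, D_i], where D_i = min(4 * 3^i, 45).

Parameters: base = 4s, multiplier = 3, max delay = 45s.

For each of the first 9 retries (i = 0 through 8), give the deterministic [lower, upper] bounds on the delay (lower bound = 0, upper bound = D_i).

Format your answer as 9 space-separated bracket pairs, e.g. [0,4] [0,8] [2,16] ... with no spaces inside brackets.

Computing bounds per retry:
  i=0: D_i=min(4*3^0,45)=4, bounds=[0,4]
  i=1: D_i=min(4*3^1,45)=12, bounds=[0,12]
  i=2: D_i=min(4*3^2,45)=36, bounds=[0,36]
  i=3: D_i=min(4*3^3,45)=45, bounds=[0,45]
  i=4: D_i=min(4*3^4,45)=45, bounds=[0,45]
  i=5: D_i=min(4*3^5,45)=45, bounds=[0,45]
  i=6: D_i=min(4*3^6,45)=45, bounds=[0,45]
  i=7: D_i=min(4*3^7,45)=45, bounds=[0,45]
  i=8: D_i=min(4*3^8,45)=45, bounds=[0,45]

Answer: [0,4] [0,12] [0,36] [0,45] [0,45] [0,45] [0,45] [0,45] [0,45]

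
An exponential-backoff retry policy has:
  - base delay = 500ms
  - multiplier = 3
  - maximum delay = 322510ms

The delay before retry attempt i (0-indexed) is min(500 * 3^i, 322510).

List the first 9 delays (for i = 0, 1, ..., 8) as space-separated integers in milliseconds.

Answer: 500 1500 4500 13500 40500 121500 322510 322510 322510

Derivation:
Computing each delay:
  i=0: min(500*3^0, 322510) = 500
  i=1: min(500*3^1, 322510) = 1500
  i=2: min(500*3^2, 322510) = 4500
  i=3: min(500*3^3, 322510) = 13500
  i=4: min(500*3^4, 322510) = 40500
  i=5: min(500*3^5, 322510) = 121500
  i=6: min(500*3^6, 322510) = 322510
  i=7: min(500*3^7, 322510) = 322510
  i=8: min(500*3^8, 322510) = 322510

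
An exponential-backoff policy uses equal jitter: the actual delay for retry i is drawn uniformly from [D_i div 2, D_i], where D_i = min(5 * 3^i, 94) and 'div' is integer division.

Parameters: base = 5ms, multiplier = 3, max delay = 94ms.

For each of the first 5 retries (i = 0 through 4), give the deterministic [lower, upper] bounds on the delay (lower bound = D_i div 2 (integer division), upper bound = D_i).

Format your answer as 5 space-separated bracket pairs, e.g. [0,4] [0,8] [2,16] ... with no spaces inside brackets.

Computing bounds per retry:
  i=0: D_i=min(5*3^0,94)=5, bounds=[2,5]
  i=1: D_i=min(5*3^1,94)=15, bounds=[7,15]
  i=2: D_i=min(5*3^2,94)=45, bounds=[22,45]
  i=3: D_i=min(5*3^3,94)=94, bounds=[47,94]
  i=4: D_i=min(5*3^4,94)=94, bounds=[47,94]

Answer: [2,5] [7,15] [22,45] [47,94] [47,94]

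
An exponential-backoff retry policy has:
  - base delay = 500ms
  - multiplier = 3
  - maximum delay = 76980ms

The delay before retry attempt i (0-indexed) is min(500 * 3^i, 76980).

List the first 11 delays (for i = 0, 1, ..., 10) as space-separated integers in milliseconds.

Computing each delay:
  i=0: min(500*3^0, 76980) = 500
  i=1: min(500*3^1, 76980) = 1500
  i=2: min(500*3^2, 76980) = 4500
  i=3: min(500*3^3, 76980) = 13500
  i=4: min(500*3^4, 76980) = 40500
  i=5: min(500*3^5, 76980) = 76980
  i=6: min(500*3^6, 76980) = 76980
  i=7: min(500*3^7, 76980) = 76980
  i=8: min(500*3^8, 76980) = 76980
  i=9: min(500*3^9, 76980) = 76980
  i=10: min(500*3^10, 76980) = 76980

Answer: 500 1500 4500 13500 40500 76980 76980 76980 76980 76980 76980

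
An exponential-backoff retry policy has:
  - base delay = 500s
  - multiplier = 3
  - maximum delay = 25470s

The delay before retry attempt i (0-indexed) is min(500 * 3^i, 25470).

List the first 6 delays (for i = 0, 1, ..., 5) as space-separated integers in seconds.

Computing each delay:
  i=0: min(500*3^0, 25470) = 500
  i=1: min(500*3^1, 25470) = 1500
  i=2: min(500*3^2, 25470) = 4500
  i=3: min(500*3^3, 25470) = 13500
  i=4: min(500*3^4, 25470) = 25470
  i=5: min(500*3^5, 25470) = 25470

Answer: 500 1500 4500 13500 25470 25470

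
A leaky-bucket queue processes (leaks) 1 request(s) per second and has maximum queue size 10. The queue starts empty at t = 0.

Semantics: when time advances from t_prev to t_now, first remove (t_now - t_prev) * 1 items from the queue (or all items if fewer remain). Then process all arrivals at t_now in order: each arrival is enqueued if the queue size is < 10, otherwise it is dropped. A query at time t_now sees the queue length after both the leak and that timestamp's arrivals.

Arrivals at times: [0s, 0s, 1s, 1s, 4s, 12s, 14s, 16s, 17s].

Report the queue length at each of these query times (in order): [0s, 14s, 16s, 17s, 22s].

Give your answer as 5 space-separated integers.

Answer: 2 1 1 1 0

Derivation:
Queue lengths at query times:
  query t=0s: backlog = 2
  query t=14s: backlog = 1
  query t=16s: backlog = 1
  query t=17s: backlog = 1
  query t=22s: backlog = 0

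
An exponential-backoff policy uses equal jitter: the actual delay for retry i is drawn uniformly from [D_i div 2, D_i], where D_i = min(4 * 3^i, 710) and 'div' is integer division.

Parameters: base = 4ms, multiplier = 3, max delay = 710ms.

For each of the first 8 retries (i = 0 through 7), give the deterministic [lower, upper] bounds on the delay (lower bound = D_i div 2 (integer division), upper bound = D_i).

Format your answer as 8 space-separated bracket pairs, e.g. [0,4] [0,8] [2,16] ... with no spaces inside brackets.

Computing bounds per retry:
  i=0: D_i=min(4*3^0,710)=4, bounds=[2,4]
  i=1: D_i=min(4*3^1,710)=12, bounds=[6,12]
  i=2: D_i=min(4*3^2,710)=36, bounds=[18,36]
  i=3: D_i=min(4*3^3,710)=108, bounds=[54,108]
  i=4: D_i=min(4*3^4,710)=324, bounds=[162,324]
  i=5: D_i=min(4*3^5,710)=710, bounds=[355,710]
  i=6: D_i=min(4*3^6,710)=710, bounds=[355,710]
  i=7: D_i=min(4*3^7,710)=710, bounds=[355,710]

Answer: [2,4] [6,12] [18,36] [54,108] [162,324] [355,710] [355,710] [355,710]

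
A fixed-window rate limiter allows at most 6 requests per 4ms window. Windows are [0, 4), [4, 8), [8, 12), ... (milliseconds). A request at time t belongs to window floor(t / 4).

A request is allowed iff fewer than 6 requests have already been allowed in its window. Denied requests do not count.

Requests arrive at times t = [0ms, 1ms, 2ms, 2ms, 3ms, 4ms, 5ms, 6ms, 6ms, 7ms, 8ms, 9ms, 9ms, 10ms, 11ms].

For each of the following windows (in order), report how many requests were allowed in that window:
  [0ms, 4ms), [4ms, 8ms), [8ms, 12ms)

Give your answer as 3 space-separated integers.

Answer: 5 5 5

Derivation:
Processing requests:
  req#1 t=0ms (window 0): ALLOW
  req#2 t=1ms (window 0): ALLOW
  req#3 t=2ms (window 0): ALLOW
  req#4 t=2ms (window 0): ALLOW
  req#5 t=3ms (window 0): ALLOW
  req#6 t=4ms (window 1): ALLOW
  req#7 t=5ms (window 1): ALLOW
  req#8 t=6ms (window 1): ALLOW
  req#9 t=6ms (window 1): ALLOW
  req#10 t=7ms (window 1): ALLOW
  req#11 t=8ms (window 2): ALLOW
  req#12 t=9ms (window 2): ALLOW
  req#13 t=9ms (window 2): ALLOW
  req#14 t=10ms (window 2): ALLOW
  req#15 t=11ms (window 2): ALLOW

Allowed counts by window: 5 5 5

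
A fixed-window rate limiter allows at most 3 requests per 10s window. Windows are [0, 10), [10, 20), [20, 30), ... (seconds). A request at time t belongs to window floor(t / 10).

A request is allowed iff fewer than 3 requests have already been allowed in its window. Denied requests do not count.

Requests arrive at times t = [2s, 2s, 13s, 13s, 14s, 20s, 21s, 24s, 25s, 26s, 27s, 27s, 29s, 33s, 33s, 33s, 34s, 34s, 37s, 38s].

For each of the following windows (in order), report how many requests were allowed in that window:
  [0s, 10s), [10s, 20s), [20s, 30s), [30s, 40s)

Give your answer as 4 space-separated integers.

Answer: 2 3 3 3

Derivation:
Processing requests:
  req#1 t=2s (window 0): ALLOW
  req#2 t=2s (window 0): ALLOW
  req#3 t=13s (window 1): ALLOW
  req#4 t=13s (window 1): ALLOW
  req#5 t=14s (window 1): ALLOW
  req#6 t=20s (window 2): ALLOW
  req#7 t=21s (window 2): ALLOW
  req#8 t=24s (window 2): ALLOW
  req#9 t=25s (window 2): DENY
  req#10 t=26s (window 2): DENY
  req#11 t=27s (window 2): DENY
  req#12 t=27s (window 2): DENY
  req#13 t=29s (window 2): DENY
  req#14 t=33s (window 3): ALLOW
  req#15 t=33s (window 3): ALLOW
  req#16 t=33s (window 3): ALLOW
  req#17 t=34s (window 3): DENY
  req#18 t=34s (window 3): DENY
  req#19 t=37s (window 3): DENY
  req#20 t=38s (window 3): DENY

Allowed counts by window: 2 3 3 3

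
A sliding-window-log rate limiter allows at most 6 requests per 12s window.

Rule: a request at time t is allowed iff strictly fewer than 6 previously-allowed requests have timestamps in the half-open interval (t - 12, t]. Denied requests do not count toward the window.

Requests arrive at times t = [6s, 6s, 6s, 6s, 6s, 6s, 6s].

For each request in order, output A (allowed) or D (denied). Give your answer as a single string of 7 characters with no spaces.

Answer: AAAAAAD

Derivation:
Tracking allowed requests in the window:
  req#1 t=6s: ALLOW
  req#2 t=6s: ALLOW
  req#3 t=6s: ALLOW
  req#4 t=6s: ALLOW
  req#5 t=6s: ALLOW
  req#6 t=6s: ALLOW
  req#7 t=6s: DENY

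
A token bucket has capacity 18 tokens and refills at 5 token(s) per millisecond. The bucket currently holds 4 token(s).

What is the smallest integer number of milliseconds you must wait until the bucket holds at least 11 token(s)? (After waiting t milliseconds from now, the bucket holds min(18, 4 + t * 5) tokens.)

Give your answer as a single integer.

Need 4 + t * 5 >= 11, so t >= 7/5.
Smallest integer t = ceil(7/5) = 2.

Answer: 2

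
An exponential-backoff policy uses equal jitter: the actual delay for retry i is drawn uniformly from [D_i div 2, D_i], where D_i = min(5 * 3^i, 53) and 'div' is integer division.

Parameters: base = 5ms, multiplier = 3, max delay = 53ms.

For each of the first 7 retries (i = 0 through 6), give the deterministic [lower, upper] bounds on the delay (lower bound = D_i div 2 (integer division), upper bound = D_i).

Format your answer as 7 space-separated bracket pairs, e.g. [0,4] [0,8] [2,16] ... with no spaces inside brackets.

Answer: [2,5] [7,15] [22,45] [26,53] [26,53] [26,53] [26,53]

Derivation:
Computing bounds per retry:
  i=0: D_i=min(5*3^0,53)=5, bounds=[2,5]
  i=1: D_i=min(5*3^1,53)=15, bounds=[7,15]
  i=2: D_i=min(5*3^2,53)=45, bounds=[22,45]
  i=3: D_i=min(5*3^3,53)=53, bounds=[26,53]
  i=4: D_i=min(5*3^4,53)=53, bounds=[26,53]
  i=5: D_i=min(5*3^5,53)=53, bounds=[26,53]
  i=6: D_i=min(5*3^6,53)=53, bounds=[26,53]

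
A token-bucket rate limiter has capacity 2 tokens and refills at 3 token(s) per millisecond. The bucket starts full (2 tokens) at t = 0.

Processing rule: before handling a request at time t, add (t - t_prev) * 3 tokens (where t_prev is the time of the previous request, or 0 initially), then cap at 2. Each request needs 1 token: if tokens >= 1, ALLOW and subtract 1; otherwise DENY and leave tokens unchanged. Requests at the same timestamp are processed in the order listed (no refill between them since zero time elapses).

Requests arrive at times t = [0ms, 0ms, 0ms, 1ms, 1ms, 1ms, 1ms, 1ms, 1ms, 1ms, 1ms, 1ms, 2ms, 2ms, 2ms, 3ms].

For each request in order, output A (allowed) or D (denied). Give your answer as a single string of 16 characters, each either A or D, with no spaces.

Simulating step by step:
  req#1 t=0ms: ALLOW
  req#2 t=0ms: ALLOW
  req#3 t=0ms: DENY
  req#4 t=1ms: ALLOW
  req#5 t=1ms: ALLOW
  req#6 t=1ms: DENY
  req#7 t=1ms: DENY
  req#8 t=1ms: DENY
  req#9 t=1ms: DENY
  req#10 t=1ms: DENY
  req#11 t=1ms: DENY
  req#12 t=1ms: DENY
  req#13 t=2ms: ALLOW
  req#14 t=2ms: ALLOW
  req#15 t=2ms: DENY
  req#16 t=3ms: ALLOW

Answer: AADAADDDDDDDAADA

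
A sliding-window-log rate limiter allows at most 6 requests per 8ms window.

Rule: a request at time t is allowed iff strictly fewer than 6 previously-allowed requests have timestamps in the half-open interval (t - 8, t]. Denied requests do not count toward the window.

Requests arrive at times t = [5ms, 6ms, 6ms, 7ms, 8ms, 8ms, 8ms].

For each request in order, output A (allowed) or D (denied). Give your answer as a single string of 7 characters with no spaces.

Answer: AAAAAAD

Derivation:
Tracking allowed requests in the window:
  req#1 t=5ms: ALLOW
  req#2 t=6ms: ALLOW
  req#3 t=6ms: ALLOW
  req#4 t=7ms: ALLOW
  req#5 t=8ms: ALLOW
  req#6 t=8ms: ALLOW
  req#7 t=8ms: DENY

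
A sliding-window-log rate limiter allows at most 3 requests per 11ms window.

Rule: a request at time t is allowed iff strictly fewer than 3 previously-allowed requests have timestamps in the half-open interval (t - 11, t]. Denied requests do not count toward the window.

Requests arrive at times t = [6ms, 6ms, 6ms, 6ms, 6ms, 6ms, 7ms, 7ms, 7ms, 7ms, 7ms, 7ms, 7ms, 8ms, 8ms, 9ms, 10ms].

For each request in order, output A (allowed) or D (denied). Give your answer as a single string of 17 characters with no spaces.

Tracking allowed requests in the window:
  req#1 t=6ms: ALLOW
  req#2 t=6ms: ALLOW
  req#3 t=6ms: ALLOW
  req#4 t=6ms: DENY
  req#5 t=6ms: DENY
  req#6 t=6ms: DENY
  req#7 t=7ms: DENY
  req#8 t=7ms: DENY
  req#9 t=7ms: DENY
  req#10 t=7ms: DENY
  req#11 t=7ms: DENY
  req#12 t=7ms: DENY
  req#13 t=7ms: DENY
  req#14 t=8ms: DENY
  req#15 t=8ms: DENY
  req#16 t=9ms: DENY
  req#17 t=10ms: DENY

Answer: AAADDDDDDDDDDDDDD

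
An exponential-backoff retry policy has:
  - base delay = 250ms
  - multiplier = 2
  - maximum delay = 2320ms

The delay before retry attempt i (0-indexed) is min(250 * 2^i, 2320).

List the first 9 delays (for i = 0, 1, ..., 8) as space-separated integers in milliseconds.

Answer: 250 500 1000 2000 2320 2320 2320 2320 2320

Derivation:
Computing each delay:
  i=0: min(250*2^0, 2320) = 250
  i=1: min(250*2^1, 2320) = 500
  i=2: min(250*2^2, 2320) = 1000
  i=3: min(250*2^3, 2320) = 2000
  i=4: min(250*2^4, 2320) = 2320
  i=5: min(250*2^5, 2320) = 2320
  i=6: min(250*2^6, 2320) = 2320
  i=7: min(250*2^7, 2320) = 2320
  i=8: min(250*2^8, 2320) = 2320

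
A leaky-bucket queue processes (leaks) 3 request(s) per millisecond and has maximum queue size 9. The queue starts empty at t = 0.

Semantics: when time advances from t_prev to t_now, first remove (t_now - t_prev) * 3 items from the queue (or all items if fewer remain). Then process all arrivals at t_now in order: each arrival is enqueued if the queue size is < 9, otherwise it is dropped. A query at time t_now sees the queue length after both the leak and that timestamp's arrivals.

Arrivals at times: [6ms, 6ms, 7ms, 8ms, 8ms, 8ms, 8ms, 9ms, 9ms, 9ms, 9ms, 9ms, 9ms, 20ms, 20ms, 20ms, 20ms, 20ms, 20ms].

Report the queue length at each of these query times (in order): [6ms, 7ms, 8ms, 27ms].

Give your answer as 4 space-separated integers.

Answer: 2 1 4 0

Derivation:
Queue lengths at query times:
  query t=6ms: backlog = 2
  query t=7ms: backlog = 1
  query t=8ms: backlog = 4
  query t=27ms: backlog = 0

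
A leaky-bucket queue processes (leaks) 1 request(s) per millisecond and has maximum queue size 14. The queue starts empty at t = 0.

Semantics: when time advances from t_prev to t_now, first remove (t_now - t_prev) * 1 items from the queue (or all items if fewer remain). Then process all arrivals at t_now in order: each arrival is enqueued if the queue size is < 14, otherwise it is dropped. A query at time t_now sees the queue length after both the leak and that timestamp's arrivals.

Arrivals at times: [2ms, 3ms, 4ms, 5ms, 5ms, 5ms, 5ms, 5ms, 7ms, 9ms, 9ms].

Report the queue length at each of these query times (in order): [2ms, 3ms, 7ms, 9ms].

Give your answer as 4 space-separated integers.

Answer: 1 1 4 4

Derivation:
Queue lengths at query times:
  query t=2ms: backlog = 1
  query t=3ms: backlog = 1
  query t=7ms: backlog = 4
  query t=9ms: backlog = 4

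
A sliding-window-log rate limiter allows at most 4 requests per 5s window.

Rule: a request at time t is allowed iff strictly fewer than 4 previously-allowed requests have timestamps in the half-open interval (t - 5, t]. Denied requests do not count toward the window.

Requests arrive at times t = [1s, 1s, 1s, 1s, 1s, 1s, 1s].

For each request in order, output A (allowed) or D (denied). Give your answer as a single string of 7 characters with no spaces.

Answer: AAAADDD

Derivation:
Tracking allowed requests in the window:
  req#1 t=1s: ALLOW
  req#2 t=1s: ALLOW
  req#3 t=1s: ALLOW
  req#4 t=1s: ALLOW
  req#5 t=1s: DENY
  req#6 t=1s: DENY
  req#7 t=1s: DENY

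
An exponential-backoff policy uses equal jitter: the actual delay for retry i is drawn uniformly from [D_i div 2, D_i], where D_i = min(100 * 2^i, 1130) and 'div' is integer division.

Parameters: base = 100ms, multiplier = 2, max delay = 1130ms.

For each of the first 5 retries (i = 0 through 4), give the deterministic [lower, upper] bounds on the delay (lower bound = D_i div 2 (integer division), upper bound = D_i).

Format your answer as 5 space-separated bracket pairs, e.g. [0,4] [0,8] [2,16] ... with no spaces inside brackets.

Computing bounds per retry:
  i=0: D_i=min(100*2^0,1130)=100, bounds=[50,100]
  i=1: D_i=min(100*2^1,1130)=200, bounds=[100,200]
  i=2: D_i=min(100*2^2,1130)=400, bounds=[200,400]
  i=3: D_i=min(100*2^3,1130)=800, bounds=[400,800]
  i=4: D_i=min(100*2^4,1130)=1130, bounds=[565,1130]

Answer: [50,100] [100,200] [200,400] [400,800] [565,1130]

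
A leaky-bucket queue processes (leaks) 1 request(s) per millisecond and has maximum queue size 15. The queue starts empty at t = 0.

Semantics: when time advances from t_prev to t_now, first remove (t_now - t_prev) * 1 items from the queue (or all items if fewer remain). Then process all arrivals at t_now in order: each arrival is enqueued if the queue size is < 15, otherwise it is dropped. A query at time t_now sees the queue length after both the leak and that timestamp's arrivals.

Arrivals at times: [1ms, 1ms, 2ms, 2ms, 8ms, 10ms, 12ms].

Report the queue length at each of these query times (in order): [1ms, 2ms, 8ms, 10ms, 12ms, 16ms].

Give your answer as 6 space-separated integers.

Answer: 2 3 1 1 1 0

Derivation:
Queue lengths at query times:
  query t=1ms: backlog = 2
  query t=2ms: backlog = 3
  query t=8ms: backlog = 1
  query t=10ms: backlog = 1
  query t=12ms: backlog = 1
  query t=16ms: backlog = 0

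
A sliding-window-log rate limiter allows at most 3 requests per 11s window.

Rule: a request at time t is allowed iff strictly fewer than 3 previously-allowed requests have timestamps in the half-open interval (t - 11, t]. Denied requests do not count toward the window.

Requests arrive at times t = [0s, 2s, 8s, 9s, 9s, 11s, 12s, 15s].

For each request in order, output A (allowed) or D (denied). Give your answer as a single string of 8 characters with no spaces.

Answer: AAADDADA

Derivation:
Tracking allowed requests in the window:
  req#1 t=0s: ALLOW
  req#2 t=2s: ALLOW
  req#3 t=8s: ALLOW
  req#4 t=9s: DENY
  req#5 t=9s: DENY
  req#6 t=11s: ALLOW
  req#7 t=12s: DENY
  req#8 t=15s: ALLOW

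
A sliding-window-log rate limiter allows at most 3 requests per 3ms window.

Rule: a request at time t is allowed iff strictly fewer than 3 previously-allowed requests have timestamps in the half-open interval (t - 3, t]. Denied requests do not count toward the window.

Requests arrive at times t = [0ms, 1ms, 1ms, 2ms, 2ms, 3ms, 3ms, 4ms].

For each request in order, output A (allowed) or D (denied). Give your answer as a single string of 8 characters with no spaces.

Answer: AAADDADA

Derivation:
Tracking allowed requests in the window:
  req#1 t=0ms: ALLOW
  req#2 t=1ms: ALLOW
  req#3 t=1ms: ALLOW
  req#4 t=2ms: DENY
  req#5 t=2ms: DENY
  req#6 t=3ms: ALLOW
  req#7 t=3ms: DENY
  req#8 t=4ms: ALLOW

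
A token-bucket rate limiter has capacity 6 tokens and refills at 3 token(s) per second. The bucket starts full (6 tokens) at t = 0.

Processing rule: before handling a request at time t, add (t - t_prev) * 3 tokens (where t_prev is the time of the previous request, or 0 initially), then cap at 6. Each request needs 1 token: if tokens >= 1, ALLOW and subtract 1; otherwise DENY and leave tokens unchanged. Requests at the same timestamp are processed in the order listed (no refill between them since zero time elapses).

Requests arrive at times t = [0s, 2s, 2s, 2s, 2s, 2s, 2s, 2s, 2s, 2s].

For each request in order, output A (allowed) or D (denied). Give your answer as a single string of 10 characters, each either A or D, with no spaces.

Simulating step by step:
  req#1 t=0s: ALLOW
  req#2 t=2s: ALLOW
  req#3 t=2s: ALLOW
  req#4 t=2s: ALLOW
  req#5 t=2s: ALLOW
  req#6 t=2s: ALLOW
  req#7 t=2s: ALLOW
  req#8 t=2s: DENY
  req#9 t=2s: DENY
  req#10 t=2s: DENY

Answer: AAAAAAADDD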